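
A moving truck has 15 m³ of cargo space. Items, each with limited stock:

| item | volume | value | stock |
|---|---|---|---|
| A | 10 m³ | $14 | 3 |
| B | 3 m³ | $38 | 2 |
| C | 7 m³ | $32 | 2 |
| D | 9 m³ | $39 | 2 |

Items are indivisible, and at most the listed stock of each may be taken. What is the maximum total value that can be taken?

$115

Top feasible selections:
- 2×B + 1×D: volume 15, value 115
- 2×B + 1×C: volume 13, value 108
- 1×B + 1×D: volume 12, value 77
Best: $115.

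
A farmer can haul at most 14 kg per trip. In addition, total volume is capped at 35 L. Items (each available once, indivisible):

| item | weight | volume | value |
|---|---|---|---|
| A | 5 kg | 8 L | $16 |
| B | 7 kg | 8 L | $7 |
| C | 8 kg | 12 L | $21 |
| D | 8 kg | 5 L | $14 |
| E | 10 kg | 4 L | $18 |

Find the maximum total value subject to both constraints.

Feasible sets respecting both limits:
- A+C: weight 13, volume 20, value 37
- A+D: weight 13, volume 13, value 30
- A+B: weight 12, volume 16, value 23
- C: weight 8, volume 12, value 21
Best: $37.

$37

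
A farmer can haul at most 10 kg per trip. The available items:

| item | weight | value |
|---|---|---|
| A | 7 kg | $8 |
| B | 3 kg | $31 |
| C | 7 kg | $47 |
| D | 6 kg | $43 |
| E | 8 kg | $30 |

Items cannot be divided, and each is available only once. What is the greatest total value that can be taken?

$78

Check high-value combinations within 10 kg:
- B+C: weight 3+7=10, value 31+47=78
- B+D: weight 3+6=9, value 31+43=74
- C: weight 7, value 47
Best: $78.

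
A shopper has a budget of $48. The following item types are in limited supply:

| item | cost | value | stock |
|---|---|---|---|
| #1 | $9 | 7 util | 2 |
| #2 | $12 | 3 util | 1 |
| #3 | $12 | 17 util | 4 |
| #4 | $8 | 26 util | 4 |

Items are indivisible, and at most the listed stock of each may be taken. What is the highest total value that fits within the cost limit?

Top feasible selections:
- 1×#3 + 4×#4: cost 44, value 121
- 2×#3 + 3×#4: cost 48, value 112
- 1×#1 + 4×#4: cost 41, value 111
- 1×#2 + 4×#4: cost 44, value 107
Best: 121 util.

121 util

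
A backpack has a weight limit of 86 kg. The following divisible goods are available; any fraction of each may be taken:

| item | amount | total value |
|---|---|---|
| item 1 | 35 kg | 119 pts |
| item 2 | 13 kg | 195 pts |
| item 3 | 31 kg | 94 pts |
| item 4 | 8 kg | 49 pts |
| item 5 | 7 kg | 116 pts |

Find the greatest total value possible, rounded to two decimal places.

548.74

Take in order of value per unit:
- item 5 (116/7 per unit): all 7 → value 116, running total 116.00
- item 2 (195/13 per unit): all 13 → value 195, running total 311.00
- item 4 (49/8 per unit): all 8 → value 49, running total 360.00
- item 1 (119/35 per unit): all 35 → value 119, running total 479.00
- item 3 (94/31 per unit): 23 of 31 → value 23×94/31 = 69.7419, running total 548.74
Total 548.74.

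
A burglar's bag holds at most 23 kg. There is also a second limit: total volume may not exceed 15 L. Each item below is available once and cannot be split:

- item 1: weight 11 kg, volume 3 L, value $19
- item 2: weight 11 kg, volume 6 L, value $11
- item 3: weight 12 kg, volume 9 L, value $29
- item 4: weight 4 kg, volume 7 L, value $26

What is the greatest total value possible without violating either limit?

$48

Feasible sets respecting both limits:
- item 1+item 3: weight 23, volume 12, value 48
- item 1+item 4: weight 15, volume 10, value 45
- item 2+item 3: weight 23, volume 15, value 40
- item 2+item 4: weight 15, volume 13, value 37
Best: $48.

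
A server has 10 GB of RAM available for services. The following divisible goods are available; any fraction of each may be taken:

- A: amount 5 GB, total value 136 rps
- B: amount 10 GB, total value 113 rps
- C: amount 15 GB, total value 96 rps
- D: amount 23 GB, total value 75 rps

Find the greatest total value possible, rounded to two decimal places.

Take in order of value per unit:
- A (136/5 per unit): all 5 → value 136, running total 136.00
- B (113/10 per unit): 5 of 10 → value 5×113/10 = 56.5000, running total 192.50
Total 192.50.

192.50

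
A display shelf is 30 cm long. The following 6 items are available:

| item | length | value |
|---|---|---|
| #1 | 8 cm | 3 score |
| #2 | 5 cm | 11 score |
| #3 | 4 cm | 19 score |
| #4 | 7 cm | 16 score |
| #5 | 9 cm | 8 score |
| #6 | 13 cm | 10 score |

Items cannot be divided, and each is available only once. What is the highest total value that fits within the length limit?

56 score

This is a 0/1 knapsack; check combinations near the capacity.
- #2+#3+#4+#6: length 5+4+7+13=29, value 11+19+16+10=56
- #2+#3+#4+#5: length 5+4+7+9=25, value 11+19+16+8=54
- #1+#2+#3+#4: length 8+5+4+7=24, value 3+11+19+16=49
Best: 56 score.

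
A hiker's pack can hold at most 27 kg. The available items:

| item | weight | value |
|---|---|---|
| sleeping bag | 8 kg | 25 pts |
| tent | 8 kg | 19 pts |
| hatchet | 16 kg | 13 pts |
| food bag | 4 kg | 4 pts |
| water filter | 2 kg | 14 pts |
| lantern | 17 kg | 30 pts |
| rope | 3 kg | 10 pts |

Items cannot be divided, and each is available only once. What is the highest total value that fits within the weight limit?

72 pts

This is a 0/1 knapsack; check combinations near the capacity.
- sleeping bag+tent+food bag+water filter+rope: weight 8+8+4+2+3=25, value 25+19+4+14+10=72
- sleeping bag+water filter+lantern: weight 8+2+17=27, value 25+14+30=69
- sleeping bag+tent+water filter+rope: weight 8+8+2+3=21, value 25+19+14+10=68
Best: 72 pts.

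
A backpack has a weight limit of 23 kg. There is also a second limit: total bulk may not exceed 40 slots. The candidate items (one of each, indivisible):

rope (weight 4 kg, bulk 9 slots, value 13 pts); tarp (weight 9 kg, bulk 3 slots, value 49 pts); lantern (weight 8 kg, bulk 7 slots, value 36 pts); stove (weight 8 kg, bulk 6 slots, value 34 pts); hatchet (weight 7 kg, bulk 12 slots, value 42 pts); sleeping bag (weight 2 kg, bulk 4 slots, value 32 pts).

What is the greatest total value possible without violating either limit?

Feasible sets respecting both limits:
- rope+tarp+hatchet+sleeping bag: weight 22, bulk 28, value 136
- rope+tarp+lantern+sleeping bag: weight 23, bulk 23, value 130
- rope+tarp+stove+sleeping bag: weight 23, bulk 22, value 128
Best: 136 pts.

136 pts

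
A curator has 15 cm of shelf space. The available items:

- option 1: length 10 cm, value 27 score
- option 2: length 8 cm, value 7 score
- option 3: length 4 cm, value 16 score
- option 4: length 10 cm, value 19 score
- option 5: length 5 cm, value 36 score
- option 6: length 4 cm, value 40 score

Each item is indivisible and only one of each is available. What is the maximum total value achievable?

92 score

Check high-value combinations within 15 cm:
- option 3+option 5+option 6: length 4+5+4=13, value 16+36+40=92
- option 5+option 6: length 5+4=9, value 36+40=76
- option 1+option 6: length 10+4=14, value 27+40=67
Best: 92 score.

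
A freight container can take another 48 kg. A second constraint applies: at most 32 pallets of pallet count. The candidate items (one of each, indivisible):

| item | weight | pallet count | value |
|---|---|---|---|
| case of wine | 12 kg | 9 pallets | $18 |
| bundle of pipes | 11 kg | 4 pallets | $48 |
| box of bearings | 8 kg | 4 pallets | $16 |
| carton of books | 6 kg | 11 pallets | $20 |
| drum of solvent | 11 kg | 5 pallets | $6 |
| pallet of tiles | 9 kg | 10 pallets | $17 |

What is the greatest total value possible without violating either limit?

Feasible sets respecting both limits:
- case of wine+bundle of pipes+box of bearings+carton of books: weight 37, pallet count 28, value 102
- bundle of pipes+box of bearings+carton of books+pallet of tiles: weight 34, pallet count 29, value 101
- case of wine+bundle of pipes+box of bearings+pallet of tiles: weight 40, pallet count 27, value 99
- case of wine+bundle of pipes+carton of books+drum of solvent: weight 40, pallet count 29, value 92
Best: $102.

$102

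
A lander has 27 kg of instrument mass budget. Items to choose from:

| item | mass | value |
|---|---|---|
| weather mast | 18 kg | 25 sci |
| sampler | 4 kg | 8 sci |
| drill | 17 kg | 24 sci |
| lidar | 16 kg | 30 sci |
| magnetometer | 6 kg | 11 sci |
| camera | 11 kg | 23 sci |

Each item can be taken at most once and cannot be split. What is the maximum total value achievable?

Check high-value combinations within 27 kg:
- lidar+camera: mass 16+11=27, value 30+23=53
- sampler+lidar+magnetometer: mass 4+16+6=26, value 8+30+11=49
- sampler+drill+magnetometer: mass 4+17+6=27, value 8+24+11=43
Best: 53 sci.

53 sci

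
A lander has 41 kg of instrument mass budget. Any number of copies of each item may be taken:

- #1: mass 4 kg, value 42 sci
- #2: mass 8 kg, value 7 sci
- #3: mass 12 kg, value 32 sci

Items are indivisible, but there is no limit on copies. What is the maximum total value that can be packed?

420 sci

Best value-per-unit is #1 at 42/4, and filling with it alone uses mass 10×4=40. No mix of the others beats 10×42 = 420.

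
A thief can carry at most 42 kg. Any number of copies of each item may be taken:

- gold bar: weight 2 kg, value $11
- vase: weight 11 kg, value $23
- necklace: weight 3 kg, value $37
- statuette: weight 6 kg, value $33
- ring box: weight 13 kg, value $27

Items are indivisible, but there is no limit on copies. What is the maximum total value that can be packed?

Best value-per-unit is necklace at 37/3, and filling with it alone uses weight 14×3=42. No mix of the others beats 14×37 = 518.

$518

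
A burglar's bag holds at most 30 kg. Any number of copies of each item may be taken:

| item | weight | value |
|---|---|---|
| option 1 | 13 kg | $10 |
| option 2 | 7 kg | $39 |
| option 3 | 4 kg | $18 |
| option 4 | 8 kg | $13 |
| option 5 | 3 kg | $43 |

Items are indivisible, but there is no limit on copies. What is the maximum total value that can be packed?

Best value-per-unit is option 5 at 43/3, and filling with it alone uses weight 10×3=30. No mix of the others beats 10×43 = 430.

$430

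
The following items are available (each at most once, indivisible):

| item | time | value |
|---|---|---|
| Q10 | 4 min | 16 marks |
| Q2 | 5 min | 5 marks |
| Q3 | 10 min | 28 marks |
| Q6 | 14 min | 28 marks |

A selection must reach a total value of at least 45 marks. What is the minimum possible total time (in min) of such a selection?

Subsets with value ≥ 45, sorted by total time:
- Q10+Q2+Q3: time 19, value 49
- Q10+Q2+Q6: time 23, value 49
Minimum time: 19 min.

19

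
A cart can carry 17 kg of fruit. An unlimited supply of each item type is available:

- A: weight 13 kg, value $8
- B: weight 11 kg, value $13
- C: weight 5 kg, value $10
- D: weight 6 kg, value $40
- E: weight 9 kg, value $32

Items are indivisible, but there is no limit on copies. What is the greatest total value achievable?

$90

Best value-per-unit is D at 40/6; filling with it alone gives 2×40 = 80.
Optimal mix: 1×C + 2×D → weight 17, value 90.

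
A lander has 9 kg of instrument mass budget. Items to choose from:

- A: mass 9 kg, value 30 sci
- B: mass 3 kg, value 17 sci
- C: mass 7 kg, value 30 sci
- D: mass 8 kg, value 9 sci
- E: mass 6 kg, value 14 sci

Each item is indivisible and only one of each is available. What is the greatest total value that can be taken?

Check high-value combinations within 9 kg:
- B+E: mass 3+6=9, value 17+14=31
- C: mass 7, value 30
- A: mass 9, value 30
Best: 31 sci.

31 sci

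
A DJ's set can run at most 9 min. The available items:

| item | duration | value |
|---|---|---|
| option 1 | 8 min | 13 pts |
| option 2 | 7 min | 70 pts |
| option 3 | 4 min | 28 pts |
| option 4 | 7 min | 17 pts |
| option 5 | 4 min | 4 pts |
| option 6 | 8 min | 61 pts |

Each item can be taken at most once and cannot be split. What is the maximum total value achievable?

Check high-value combinations within 9 min:
- option 2: duration 7, value 70
- option 6: duration 8, value 61
- option 3+option 5: duration 4+4=8, value 28+4=32
- option 3: duration 4, value 28
- option 4: duration 7, value 17
Best: 70 pts.

70 pts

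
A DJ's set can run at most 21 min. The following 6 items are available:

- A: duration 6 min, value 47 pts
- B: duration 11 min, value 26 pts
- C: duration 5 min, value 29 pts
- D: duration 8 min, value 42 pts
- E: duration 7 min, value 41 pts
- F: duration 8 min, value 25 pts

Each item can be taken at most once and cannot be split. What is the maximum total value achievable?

This is a 0/1 knapsack; check combinations near the capacity.
- A+D+E: duration 6+8+7=21, value 47+42+41=130
- A+C+D: duration 6+5+8=19, value 47+29+42=118
- A+C+E: duration 6+5+7=18, value 47+29+41=117
Best: 130 pts.

130 pts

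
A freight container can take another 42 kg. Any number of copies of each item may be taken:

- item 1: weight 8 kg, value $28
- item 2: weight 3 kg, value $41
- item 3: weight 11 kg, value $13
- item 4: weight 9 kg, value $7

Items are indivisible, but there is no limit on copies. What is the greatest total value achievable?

Best value-per-unit is item 2 at 41/3, and filling with it alone uses weight 14×3=42. No mix of the others beats 14×41 = 574.

$574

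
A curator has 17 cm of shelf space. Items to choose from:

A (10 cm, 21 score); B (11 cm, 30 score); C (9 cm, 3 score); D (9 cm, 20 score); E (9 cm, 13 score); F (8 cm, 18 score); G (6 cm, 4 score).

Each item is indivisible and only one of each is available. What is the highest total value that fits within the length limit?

Check high-value combinations within 17 cm:
- D+F: length 9+8=17, value 20+18=38
- B+G: length 11+6=17, value 30+4=34
- E+F: length 9+8=17, value 13+18=31
Best: 38 score.

38 score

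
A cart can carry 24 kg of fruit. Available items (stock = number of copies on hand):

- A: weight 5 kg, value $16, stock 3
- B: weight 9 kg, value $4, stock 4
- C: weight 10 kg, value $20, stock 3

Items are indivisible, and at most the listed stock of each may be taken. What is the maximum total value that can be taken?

Top feasible selections:
- 2×A + 1×C: weight 20, value 52
- 3×A + 1×B: weight 24, value 52
- 3×A: weight 15, value 48
- 2×C: weight 20, value 40
Best: $52.

$52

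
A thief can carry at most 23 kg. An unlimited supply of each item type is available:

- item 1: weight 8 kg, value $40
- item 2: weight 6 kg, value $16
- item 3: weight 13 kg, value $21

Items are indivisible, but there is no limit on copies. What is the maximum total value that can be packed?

$96

Best value-per-unit is item 1 at 40/8; filling with it alone gives 2×40 = 80.
Optimal mix: 2×item 1 + 1×item 2 → weight 22, value 96.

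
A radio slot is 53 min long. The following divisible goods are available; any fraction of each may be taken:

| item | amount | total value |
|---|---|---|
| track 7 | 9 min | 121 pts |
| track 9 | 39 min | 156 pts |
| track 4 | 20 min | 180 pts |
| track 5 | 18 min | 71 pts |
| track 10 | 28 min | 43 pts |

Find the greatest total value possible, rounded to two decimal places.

Take in order of value per unit:
- track 7 (121/9 per unit): all 9 → value 121, running total 121.00
- track 4 (180/20 per unit): all 20 → value 180, running total 301.00
- track 9 (156/39 per unit): 24 of 39 → value 24×156/39 = 96.0000, running total 397.00
Total 397.00.

397.00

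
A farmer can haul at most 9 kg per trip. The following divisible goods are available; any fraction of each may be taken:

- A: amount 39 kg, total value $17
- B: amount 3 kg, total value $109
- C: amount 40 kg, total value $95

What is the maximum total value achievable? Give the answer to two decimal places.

123.25

Take in order of value per unit:
- B (109/3 per unit): all 3 → value 109, running total 109.00
- C (95/40 per unit): 6 of 40 → value 6×95/40 = 14.2500, running total 123.25
Total 123.25.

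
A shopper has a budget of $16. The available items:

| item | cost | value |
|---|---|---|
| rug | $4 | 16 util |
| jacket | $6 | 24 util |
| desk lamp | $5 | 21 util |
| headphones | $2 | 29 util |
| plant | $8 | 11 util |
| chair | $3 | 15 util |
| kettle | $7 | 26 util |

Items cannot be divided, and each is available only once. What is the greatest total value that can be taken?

89 util

This is a 0/1 knapsack; check combinations near the capacity.
- jacket+desk lamp+headphones+chair: cost 6+5+2+3=16, value 24+21+29+15=89
- rug+headphones+chair+kettle: cost 4+2+3+7=16, value 16+29+15+26=86
- rug+jacket+headphones+chair: cost 4+6+2+3=15, value 16+24+29+15=84
Best: 89 util.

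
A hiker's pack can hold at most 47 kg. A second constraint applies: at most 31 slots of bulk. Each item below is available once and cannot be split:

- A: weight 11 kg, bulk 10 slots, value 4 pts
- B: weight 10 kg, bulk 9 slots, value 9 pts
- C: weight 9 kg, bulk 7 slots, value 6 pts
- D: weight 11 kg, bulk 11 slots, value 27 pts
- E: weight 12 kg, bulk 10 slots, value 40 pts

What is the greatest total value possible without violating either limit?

76 pts

Feasible sets respecting both limits:
- B+D+E: weight 33, bulk 30, value 76
- C+D+E: weight 32, bulk 28, value 73
- A+D+E: weight 34, bulk 31, value 71
Best: 76 pts.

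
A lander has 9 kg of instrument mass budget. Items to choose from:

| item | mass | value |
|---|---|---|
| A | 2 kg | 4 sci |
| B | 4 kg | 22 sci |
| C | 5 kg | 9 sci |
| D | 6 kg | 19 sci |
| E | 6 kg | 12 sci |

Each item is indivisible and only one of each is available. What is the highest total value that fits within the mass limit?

31 sci

Check high-value combinations within 9 kg:
- B+C: mass 4+5=9, value 22+9=31
- A+B: mass 2+4=6, value 4+22=26
- A+D: mass 2+6=8, value 4+19=23
- B: mass 4, value 22
Best: 31 sci.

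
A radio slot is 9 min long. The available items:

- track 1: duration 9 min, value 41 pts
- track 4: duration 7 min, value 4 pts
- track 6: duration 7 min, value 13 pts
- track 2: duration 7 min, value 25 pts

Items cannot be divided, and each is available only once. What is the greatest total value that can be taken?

41 pts

Check high-value combinations within 9 min:
- track 1: duration 9, value 41
- track 2: duration 7, value 25
- track 6: duration 7, value 13
- track 4: duration 7, value 4
Best: 41 pts.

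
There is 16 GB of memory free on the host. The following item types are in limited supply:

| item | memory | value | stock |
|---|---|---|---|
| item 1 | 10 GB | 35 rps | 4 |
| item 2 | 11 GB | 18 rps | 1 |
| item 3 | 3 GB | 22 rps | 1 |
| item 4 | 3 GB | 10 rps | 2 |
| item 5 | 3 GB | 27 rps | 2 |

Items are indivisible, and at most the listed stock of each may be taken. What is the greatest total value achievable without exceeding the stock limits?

Top feasible selections:
- 1×item 3 + 2×item 4 + 2×item 5: memory 15, value 96
- 1×item 1 + 2×item 5: memory 16, value 89
- 1×item 3 + 1×item 4 + 2×item 5: memory 12, value 86
- 1×item 1 + 1×item 3 + 1×item 5: memory 16, value 84
Best: 96 rps.

96 rps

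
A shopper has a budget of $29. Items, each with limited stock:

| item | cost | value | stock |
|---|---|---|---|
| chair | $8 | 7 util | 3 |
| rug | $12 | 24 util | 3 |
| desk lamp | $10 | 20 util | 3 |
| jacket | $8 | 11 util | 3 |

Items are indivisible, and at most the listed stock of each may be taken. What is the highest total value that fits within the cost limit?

51 util

Top feasible selections:
- 2×desk lamp + 1×jacket: cost 28, value 51
- 2×rug: cost 24, value 48
- 1×chair + 2×desk lamp: cost 28, value 47
Best: 51 util.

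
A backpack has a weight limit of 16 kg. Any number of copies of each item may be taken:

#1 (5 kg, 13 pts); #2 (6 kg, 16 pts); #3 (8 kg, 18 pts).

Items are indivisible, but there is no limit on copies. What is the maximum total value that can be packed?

Best value-per-unit is #2 at 16/6; filling with it alone gives 2×16 = 32.
Optimal mix: 2×#1 + 1×#2 → weight 16, value 42.

42 pts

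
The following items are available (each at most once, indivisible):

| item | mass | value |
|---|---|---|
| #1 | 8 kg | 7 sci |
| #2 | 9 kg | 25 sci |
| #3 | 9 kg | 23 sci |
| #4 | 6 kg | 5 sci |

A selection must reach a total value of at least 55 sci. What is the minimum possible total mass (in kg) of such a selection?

26

Subsets with value ≥ 55, sorted by total mass:
- #1+#2+#3: mass 26, value 55
- #1+#2+#3+#4: mass 32, value 60
Minimum mass: 26 kg.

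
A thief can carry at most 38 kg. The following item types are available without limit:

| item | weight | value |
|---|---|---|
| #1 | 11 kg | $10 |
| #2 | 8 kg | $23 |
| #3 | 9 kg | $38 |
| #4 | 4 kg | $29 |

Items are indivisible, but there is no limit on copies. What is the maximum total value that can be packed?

Best value-per-unit is #4 at 29/4, and filling with it alone uses weight 9×4=36. No mix of the others beats 9×29 = 261.

$261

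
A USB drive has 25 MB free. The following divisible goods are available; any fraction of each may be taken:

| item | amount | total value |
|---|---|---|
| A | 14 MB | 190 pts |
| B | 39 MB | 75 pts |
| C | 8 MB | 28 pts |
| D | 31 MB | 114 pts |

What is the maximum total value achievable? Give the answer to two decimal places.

230.45

Take in order of value per unit:
- A (190/14 per unit): all 14 → value 190, running total 190.00
- D (114/31 per unit): 11 of 31 → value 11×114/31 = 40.4516, running total 230.45
Total 230.45.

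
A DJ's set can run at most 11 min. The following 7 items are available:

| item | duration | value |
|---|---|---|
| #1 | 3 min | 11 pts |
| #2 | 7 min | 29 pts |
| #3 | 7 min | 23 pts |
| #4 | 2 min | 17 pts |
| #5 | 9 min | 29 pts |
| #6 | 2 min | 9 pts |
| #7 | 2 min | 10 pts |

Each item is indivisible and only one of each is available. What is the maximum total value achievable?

Check high-value combinations within 11 min:
- #2+#4+#7: duration 7+2+2=11, value 29+17+10=56
- #2+#4+#6: duration 7+2+2=11, value 29+17+9=55
- #3+#4+#7: duration 7+2+2=11, value 23+17+10=50
- #3+#4+#6: duration 7+2+2=11, value 23+17+9=49
- #2+#6+#7: duration 7+2+2=11, value 29+9+10=48
Best: 56 pts.

56 pts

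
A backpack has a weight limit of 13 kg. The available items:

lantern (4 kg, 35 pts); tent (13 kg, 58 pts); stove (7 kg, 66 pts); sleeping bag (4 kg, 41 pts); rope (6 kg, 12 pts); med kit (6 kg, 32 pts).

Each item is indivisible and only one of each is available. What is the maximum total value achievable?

Check high-value combinations within 13 kg:
- stove+sleeping bag: weight 7+4=11, value 66+41=107
- lantern+stove: weight 4+7=11, value 35+66=101
- stove+med kit: weight 7+6=13, value 66+32=98
- stove+rope: weight 7+6=13, value 66+12=78
- lantern+sleeping bag: weight 4+4=8, value 35+41=76
Best: 107 pts.

107 pts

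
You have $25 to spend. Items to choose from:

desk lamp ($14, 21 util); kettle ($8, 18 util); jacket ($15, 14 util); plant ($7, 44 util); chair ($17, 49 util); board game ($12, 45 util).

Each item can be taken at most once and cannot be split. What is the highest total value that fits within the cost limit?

Check high-value combinations within $25:
- plant+chair: cost 7+17=24, value 44+49=93
- plant+board game: cost 7+12=19, value 44+45=89
- kettle+chair: cost 8+17=25, value 18+49=67
Best: 93 util.

93 util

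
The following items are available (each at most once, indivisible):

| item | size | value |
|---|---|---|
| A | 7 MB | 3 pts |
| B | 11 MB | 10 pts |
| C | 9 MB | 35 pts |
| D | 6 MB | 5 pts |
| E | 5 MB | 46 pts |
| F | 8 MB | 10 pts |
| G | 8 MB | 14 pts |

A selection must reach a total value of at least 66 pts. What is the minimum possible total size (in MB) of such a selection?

Subsets with value ≥ 66, sorted by total size:
- C+E: size 14, value 81
- C+D+E: size 20, value 86
Minimum size: 14 MB.

14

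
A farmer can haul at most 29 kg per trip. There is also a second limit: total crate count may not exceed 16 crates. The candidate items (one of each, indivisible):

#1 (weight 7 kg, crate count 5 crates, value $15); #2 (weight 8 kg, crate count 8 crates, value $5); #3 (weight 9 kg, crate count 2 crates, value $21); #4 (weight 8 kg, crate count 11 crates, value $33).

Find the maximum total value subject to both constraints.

Feasible sets respecting both limits:
- #3+#4: weight 17, crate count 13, value 54
- #1+#4: weight 15, crate count 16, value 48
- #1+#2+#3: weight 24, crate count 15, value 41
- #1+#3: weight 16, crate count 7, value 36
Best: $54.

$54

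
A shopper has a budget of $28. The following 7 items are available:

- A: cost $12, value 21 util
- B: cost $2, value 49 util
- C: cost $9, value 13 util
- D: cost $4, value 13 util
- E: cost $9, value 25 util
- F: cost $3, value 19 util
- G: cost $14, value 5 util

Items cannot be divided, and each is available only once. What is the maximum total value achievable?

Check high-value combinations within $28:
- B+C+D+E+F: cost 2+9+4+9+3=27, value 49+13+13+25+19=119
- A+B+E+F: cost 12+2+9+3=26, value 21+49+25+19=114
- A+B+D+E: cost 12+2+4+9=27, value 21+49+13+25=108
- B+D+E+F: cost 2+4+9+3=18, value 49+13+25+19=106
- B+C+E+F: cost 2+9+9+3=23, value 49+13+25+19=106
Best: 119 util.

119 util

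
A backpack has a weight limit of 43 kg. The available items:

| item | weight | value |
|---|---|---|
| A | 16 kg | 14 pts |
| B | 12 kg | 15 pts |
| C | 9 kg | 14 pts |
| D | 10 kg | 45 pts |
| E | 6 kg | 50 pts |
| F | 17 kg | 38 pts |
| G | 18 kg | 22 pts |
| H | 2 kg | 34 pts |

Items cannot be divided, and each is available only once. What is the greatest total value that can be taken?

Check high-value combinations within 43 kg:
- D+E+F+H: weight 10+6+17+2=35, value 45+50+38+34=167
- B+C+D+E+H: weight 12+9+10+6+2=39, value 15+14+45+50+34=158
- A+C+D+E+H: weight 16+9+10+6+2=43, value 14+14+45+50+34=157
Best: 167 pts.

167 pts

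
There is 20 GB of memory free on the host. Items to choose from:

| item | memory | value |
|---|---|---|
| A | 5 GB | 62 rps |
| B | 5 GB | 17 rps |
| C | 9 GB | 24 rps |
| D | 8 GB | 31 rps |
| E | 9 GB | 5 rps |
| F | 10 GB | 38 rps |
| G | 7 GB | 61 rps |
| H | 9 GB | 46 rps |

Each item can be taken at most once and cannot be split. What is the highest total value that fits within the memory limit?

This is a 0/1 knapsack; check combinations near the capacity.
- A+D+G: memory 5+8+7=20, value 62+31+61=154
- A+B+G: memory 5+5+7=17, value 62+17+61=140
- A+B+H: memory 5+5+9=19, value 62+17+46=125
Best: 154 rps.

154 rps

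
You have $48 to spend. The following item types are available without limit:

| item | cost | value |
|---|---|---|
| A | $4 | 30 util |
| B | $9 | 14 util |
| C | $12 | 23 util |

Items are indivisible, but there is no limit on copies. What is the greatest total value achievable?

360 util

Best value-per-unit is A at 30/4, and filling with it alone uses cost 12×4=48. No mix of the others beats 12×30 = 360.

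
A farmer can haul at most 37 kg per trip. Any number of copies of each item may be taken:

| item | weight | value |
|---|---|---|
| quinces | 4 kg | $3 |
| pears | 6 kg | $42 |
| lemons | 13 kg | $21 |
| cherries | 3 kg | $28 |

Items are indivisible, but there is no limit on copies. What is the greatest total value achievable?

$336

Best value-per-unit is cherries at 28/3, and filling with it alone uses weight 12×3=36. No mix of the others beats 12×28 = 336.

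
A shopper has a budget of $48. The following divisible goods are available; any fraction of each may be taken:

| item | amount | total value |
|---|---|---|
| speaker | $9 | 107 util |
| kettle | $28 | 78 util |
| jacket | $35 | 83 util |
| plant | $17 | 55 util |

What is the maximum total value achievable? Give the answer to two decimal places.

Take in order of value per unit:
- speaker (107/9 per unit): all 9 → value 107, running total 107.00
- plant (55/17 per unit): all 17 → value 55, running total 162.00
- kettle (78/28 per unit): 22 of 28 → value 22×78/28 = 61.2857, running total 223.29
Total 223.29.

223.29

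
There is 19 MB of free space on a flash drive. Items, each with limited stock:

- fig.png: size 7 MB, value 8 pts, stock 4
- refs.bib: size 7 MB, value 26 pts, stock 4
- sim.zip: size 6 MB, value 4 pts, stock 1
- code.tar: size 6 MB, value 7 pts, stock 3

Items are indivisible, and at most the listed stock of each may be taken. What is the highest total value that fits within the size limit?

52 pts

Best selections within size 19 and stock limits:
- 2×refs.bib: size 14, value 52
- 1×refs.bib + 2×code.tar: size 19, value 40
- 1×refs.bib + 1×sim.zip + 1×code.tar: size 19, value 37
Best: 52 pts.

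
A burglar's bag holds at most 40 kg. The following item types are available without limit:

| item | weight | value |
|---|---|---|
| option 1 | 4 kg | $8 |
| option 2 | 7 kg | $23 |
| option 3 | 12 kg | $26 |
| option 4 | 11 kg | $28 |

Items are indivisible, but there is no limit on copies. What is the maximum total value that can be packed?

$123

Best value-per-unit is option 2 at 23/7; filling with it alone gives 5×23 = 115.
Optimal mix: 1×option 1 + 5×option 2 → weight 39, value 123.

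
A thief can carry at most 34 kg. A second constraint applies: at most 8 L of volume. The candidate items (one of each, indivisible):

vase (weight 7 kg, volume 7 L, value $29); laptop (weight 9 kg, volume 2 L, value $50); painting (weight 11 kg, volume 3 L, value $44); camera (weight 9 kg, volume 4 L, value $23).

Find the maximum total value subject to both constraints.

$94

Feasible sets respecting both limits:
- laptop+painting: weight 20, volume 5, value 94
- laptop+camera: weight 18, volume 6, value 73
- painting+camera: weight 20, volume 7, value 67
Best: $94.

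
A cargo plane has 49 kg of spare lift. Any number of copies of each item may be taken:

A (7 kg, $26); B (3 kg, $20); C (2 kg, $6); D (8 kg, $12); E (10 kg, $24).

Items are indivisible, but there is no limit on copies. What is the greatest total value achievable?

$320

Best value-per-unit is B at 20/3, and filling with it alone uses weight 16×3=48. No mix of the others beats 16×20 = 320.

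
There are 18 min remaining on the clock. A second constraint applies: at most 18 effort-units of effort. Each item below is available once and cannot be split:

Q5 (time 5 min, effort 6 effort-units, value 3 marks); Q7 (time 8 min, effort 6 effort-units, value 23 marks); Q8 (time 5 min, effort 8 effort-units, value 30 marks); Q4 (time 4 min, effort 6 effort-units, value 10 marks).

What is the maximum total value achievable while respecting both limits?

Feasible sets respecting both limits:
- Q7+Q8: time 13, effort 14, value 53
- Q8+Q4: time 9, effort 14, value 40
- Q5+Q7+Q4: time 17, effort 18, value 36
Best: 53 marks.

53 marks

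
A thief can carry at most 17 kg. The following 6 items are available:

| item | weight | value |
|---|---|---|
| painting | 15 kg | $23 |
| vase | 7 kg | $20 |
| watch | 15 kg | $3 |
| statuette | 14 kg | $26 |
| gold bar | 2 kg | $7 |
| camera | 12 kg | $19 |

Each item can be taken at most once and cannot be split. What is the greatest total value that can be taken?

$33

Check high-value combinations within 17 kg:
- statuette+gold bar: weight 14+2=16, value 26+7=33
- painting+gold bar: weight 15+2=17, value 23+7=30
- vase+gold bar: weight 7+2=9, value 20+7=27
- statuette: weight 14, value 26
Best: $33.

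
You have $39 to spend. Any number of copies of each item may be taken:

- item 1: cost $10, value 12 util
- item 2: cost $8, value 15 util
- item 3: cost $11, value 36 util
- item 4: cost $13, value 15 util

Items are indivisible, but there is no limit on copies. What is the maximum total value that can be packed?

108 util

Best value-per-unit is item 3 at 36/11, and filling with it alone uses cost 3×11=33. No mix of the others beats 3×36 = 108.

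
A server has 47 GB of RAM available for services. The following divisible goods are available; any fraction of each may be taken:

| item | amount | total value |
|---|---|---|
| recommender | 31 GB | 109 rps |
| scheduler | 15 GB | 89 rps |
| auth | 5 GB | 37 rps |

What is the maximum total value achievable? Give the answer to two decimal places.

Take in order of value per unit:
- auth (37/5 per unit): all 5 → value 37, running total 37.00
- scheduler (89/15 per unit): all 15 → value 89, running total 126.00
- recommender (109/31 per unit): 27 of 31 → value 27×109/31 = 94.9355, running total 220.94
Total 220.94.

220.94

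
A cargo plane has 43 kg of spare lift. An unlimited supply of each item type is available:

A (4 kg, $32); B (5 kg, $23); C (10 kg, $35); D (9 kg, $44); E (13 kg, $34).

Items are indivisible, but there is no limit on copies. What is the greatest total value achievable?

Best value-per-unit is A at 32/4, and filling with it alone uses weight 10×4=40. No mix of the others beats 10×32 = 320.

$320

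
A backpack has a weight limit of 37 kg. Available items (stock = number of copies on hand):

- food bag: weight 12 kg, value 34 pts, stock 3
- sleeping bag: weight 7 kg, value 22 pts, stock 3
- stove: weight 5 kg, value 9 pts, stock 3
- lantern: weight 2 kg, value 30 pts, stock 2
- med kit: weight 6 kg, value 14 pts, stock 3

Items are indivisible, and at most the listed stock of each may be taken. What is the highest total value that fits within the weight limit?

Best selections within weight 37 and stock limits:
- 1×food bag + 3×sleeping bag + 2×lantern: weight 37, value 160
- 3×sleeping bag + 2×lantern + 2×med kit: weight 37, value 154
- 1×food bag + 2×sleeping bag + 2×lantern + 1×med kit: weight 36, value 152
- 2×food bag + 1×sleeping bag + 2×lantern: weight 35, value 150
Best: 160 pts.

160 pts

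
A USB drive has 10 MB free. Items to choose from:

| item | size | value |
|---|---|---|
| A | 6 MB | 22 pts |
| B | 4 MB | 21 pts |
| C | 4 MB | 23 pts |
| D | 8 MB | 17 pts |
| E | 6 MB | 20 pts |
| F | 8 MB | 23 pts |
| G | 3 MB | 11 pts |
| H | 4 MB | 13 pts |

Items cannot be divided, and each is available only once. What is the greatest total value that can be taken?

45 pts

Check high-value combinations within 10 MB:
- A+C: size 6+4=10, value 22+23=45
- B+C: size 4+4=8, value 21+23=44
- A+B: size 6+4=10, value 22+21=43
- C+E: size 4+6=10, value 23+20=43
- B+E: size 4+6=10, value 21+20=41
Best: 45 pts.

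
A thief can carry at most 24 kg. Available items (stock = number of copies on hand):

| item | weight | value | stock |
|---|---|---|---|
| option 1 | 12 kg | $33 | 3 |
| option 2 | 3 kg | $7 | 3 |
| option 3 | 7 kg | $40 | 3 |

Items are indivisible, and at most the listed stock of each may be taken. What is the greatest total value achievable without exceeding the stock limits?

Best selections within weight 24 and stock limits:
- 1×option 2 + 3×option 3: weight 24, value 127
- 3×option 3: weight 21, value 120
- 3×option 2 + 2×option 3: weight 23, value 101
Best: $127.

$127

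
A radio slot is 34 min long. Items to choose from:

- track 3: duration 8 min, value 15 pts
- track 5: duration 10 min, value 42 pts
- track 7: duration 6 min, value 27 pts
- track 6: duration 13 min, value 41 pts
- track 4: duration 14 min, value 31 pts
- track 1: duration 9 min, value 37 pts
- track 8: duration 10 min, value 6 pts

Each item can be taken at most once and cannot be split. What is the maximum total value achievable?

Check high-value combinations within 34 min:
- track 3+track 5+track 7+track 1: duration 8+10+6+9=33, value 15+42+27+37=121
- track 5+track 6+track 1: duration 10+13+9=32, value 42+41+37=120
- track 5+track 7+track 6: duration 10+6+13=29, value 42+27+41=110
- track 5+track 4+track 1: duration 10+14+9=33, value 42+31+37=110
- track 5+track 7+track 1: duration 10+6+9=25, value 42+27+37=106
Best: 121 pts.

121 pts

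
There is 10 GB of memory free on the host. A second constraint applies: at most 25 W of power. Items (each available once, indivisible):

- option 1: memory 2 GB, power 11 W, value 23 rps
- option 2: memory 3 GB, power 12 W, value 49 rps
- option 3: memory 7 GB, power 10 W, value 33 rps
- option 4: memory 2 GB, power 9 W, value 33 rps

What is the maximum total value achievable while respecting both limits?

Feasible sets respecting both limits:
- option 2+option 3: memory 10, power 22, value 82
- option 2+option 4: memory 5, power 21, value 82
- option 1+option 2: memory 5, power 23, value 72
Best: 82 rps.

82 rps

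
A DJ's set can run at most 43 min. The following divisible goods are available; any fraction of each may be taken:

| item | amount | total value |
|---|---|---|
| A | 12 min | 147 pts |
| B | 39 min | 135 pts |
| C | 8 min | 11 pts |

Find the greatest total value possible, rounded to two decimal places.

Take in order of value per unit:
- A (147/12 per unit): all 12 → value 147, running total 147.00
- B (135/39 per unit): 31 of 39 → value 31×135/39 = 107.3077, running total 254.31
Total 254.31.

254.31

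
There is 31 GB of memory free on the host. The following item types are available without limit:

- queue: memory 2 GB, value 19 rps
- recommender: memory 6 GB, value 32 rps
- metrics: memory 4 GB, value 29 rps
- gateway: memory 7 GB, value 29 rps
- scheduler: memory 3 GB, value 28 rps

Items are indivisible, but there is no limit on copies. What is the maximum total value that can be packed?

294 rps

Best value-per-unit is queue at 19/2; filling with it alone gives 15×19 = 285.
Optimal mix: 14×queue + 1×scheduler → memory 31, value 294.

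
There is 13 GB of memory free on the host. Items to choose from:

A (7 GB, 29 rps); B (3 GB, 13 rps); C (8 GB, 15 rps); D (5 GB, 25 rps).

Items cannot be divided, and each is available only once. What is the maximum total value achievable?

Check high-value combinations within 13 GB:
- A+D: memory 7+5=12, value 29+25=54
- A+B: memory 7+3=10, value 29+13=42
- C+D: memory 8+5=13, value 15+25=40
Best: 54 rps.

54 rps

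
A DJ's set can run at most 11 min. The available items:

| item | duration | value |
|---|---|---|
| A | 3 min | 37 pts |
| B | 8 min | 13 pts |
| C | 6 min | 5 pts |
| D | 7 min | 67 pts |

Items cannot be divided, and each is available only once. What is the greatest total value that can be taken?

Check high-value combinations within 11 min:
- A+D: duration 3+7=10, value 37+67=104
- D: duration 7, value 67
- A+B: duration 3+8=11, value 37+13=50
- A+C: duration 3+6=9, value 37+5=42
- A: duration 3, value 37
Best: 104 pts.

104 pts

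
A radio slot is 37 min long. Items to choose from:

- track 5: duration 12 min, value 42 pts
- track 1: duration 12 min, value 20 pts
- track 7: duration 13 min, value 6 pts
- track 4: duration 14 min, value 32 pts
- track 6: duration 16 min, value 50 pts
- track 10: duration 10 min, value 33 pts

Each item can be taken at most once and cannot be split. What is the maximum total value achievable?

107 pts

Check high-value combinations within 37 min:
- track 5+track 4+track 10: duration 12+14+10=36, value 42+32+33=107
- track 5+track 1+track 10: duration 12+12+10=34, value 42+20+33=95
- track 5+track 6: duration 12+16=28, value 42+50=92
- track 1+track 4+track 10: duration 12+14+10=36, value 20+32+33=85
Best: 107 pts.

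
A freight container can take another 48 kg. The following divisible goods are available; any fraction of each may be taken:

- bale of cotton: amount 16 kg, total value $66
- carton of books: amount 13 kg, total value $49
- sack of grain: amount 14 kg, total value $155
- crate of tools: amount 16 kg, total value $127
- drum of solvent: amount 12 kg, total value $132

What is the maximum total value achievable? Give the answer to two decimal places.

438.75

Take in order of value per unit:
- sack of grain (155/14 per unit): all 14 → value 155, running total 155.00
- drum of solvent (132/12 per unit): all 12 → value 132, running total 287.00
- crate of tools (127/16 per unit): all 16 → value 127, running total 414.00
- bale of cotton (66/16 per unit): 6 of 16 → value 6×66/16 = 24.7500, running total 438.75
Total 438.75.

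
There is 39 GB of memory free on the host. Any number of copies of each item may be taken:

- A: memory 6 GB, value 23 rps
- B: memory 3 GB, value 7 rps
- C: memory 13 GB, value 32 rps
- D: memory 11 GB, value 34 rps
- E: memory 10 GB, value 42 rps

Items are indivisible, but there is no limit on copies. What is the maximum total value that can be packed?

Best value-per-unit is E at 42/10; filling with it alone gives 3×42 = 126.
Optimal mix: 1×A + 1×B + 3×E → memory 39, value 156.

156 rps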